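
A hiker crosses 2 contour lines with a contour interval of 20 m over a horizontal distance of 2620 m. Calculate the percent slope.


elevation change = 2 * 20 = 40 m
slope = 40 / 2620 * 100 = 1.5%

1.5%


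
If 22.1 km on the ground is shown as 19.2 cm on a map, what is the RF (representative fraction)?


ground = 22.1 km = 2210000 cm; RF denominator = ground / map = 2210000 / 19.2 ≈ 115104; RF = 1:115104

1:115104


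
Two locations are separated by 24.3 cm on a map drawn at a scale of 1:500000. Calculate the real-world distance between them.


ground = 24.3 cm * 500000 / 100 = 121500.0 m = 121.5 km

121.5 km


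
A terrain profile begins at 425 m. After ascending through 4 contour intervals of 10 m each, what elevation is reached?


elevation = 425 + 4 * 10 = 465 m

465 m


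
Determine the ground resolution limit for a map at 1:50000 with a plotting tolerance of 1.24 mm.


ground = 1.24 mm * 50000 / 1000 = 62.0 m

62.0 m


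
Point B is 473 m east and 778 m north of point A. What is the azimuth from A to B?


az = atan2(473, 778) = 31.3 deg
adjusted to 0-360: 31.3 degrees

31.3 degrees


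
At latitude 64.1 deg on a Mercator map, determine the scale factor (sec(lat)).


SF = 1 / cos(64.1) = 1 / 0.436802 = 2.289

2.289


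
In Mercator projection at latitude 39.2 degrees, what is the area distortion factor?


area_distortion = 1/cos^2(39.2) = 1.665

1.665


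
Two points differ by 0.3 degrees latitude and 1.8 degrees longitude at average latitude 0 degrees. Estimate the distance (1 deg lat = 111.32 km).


dlat_km = 0.3 * 111.32 = 33.396
dlon_km = 1.8 * 111.32 * cos(0) ≈ 200.376
dist = sqrt(33.396^2 + 200.376^2) ≈ 203.1 km

203.1 km


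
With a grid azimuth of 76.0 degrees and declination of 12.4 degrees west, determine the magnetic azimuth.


magnetic azimuth = grid azimuth - declination (east +ve)
mag_az = 76.0 - -12.4 = 88.4 degrees

88.4 degrees


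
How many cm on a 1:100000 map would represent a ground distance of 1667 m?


map_cm = 1667 * 100 / 100000 = 1.667 cm ≈ 1.67 cm

1.67 cm


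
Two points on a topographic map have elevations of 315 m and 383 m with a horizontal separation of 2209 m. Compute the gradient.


gradient = (383 - 315) / 2209 = 68 / 2209 = 0.0308

0.0308


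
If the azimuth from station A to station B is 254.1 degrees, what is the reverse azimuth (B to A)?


back azimuth = (254.1 + 180) mod 360 = 74.1 degrees

74.1 degrees


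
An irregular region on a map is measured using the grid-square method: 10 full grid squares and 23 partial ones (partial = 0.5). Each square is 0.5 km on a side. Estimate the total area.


effective squares = 10 + 23 * 0.5 = 21.5
area = 21.5 * 0.25 = 5.375 km^2

5.375 km^2


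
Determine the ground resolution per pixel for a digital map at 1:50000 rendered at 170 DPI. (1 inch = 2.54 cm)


pixel_cm = 2.54 / 170 ≈ 0.014941 cm
ground = pixel_cm * 50000 / 100 = 2.54 * 50000 / (170 * 100) = 127000 / 17000 ≈ 7.47 m

7.47 m


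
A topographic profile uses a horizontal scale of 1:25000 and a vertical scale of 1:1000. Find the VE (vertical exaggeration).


VE = horizontal_scale / vertical_scale = 25000 / 1000 = 25.0

25.0x


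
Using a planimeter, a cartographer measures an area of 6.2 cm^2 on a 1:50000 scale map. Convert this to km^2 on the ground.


ground_area = 6.2 * (50000/100)^2 = 1550000.0 m^2 = 1.55 km^2

1.55 km^2


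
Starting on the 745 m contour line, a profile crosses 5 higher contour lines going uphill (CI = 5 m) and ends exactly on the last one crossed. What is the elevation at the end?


elevation = 745 + 5 * 5 = 770 m

770 m


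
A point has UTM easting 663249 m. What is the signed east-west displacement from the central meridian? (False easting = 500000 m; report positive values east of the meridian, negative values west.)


displacement = 663249 - 500000 = 163249 m

163249 m


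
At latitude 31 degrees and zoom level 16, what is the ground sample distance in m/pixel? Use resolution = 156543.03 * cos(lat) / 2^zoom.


res = 156543.03 * cos(31) / 2^16 = 156543.03 * 0.8571673 / 65536 = 2.05 m/pixel

2.05 m/pixel


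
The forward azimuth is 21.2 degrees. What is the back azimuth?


back azimuth = (21.2 + 180) mod 360 = 201.2 degrees

201.2 degrees


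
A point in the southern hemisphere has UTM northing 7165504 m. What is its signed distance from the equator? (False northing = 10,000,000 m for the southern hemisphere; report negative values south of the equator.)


For southern: actual = 7165504 - 10000000 = -2834496 m

-2834496 m


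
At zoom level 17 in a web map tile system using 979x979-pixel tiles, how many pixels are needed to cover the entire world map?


tiles per axis = 2^17 = 131072
total tiles = 131072^2 = 17179869184
pixels per axis = 131072 * 979 = 128319488
total pixels = 128319488^2 = 16465891000582144

16465891000582144 pixels


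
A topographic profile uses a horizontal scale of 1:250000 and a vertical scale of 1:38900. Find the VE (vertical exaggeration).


VE = horizontal_scale / vertical_scale = 250000 / 38900 ≈ 6.4

6.4x


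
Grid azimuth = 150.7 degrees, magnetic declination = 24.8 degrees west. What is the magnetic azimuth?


magnetic azimuth = grid azimuth - declination (east +ve)
mag_az = 150.7 - -24.8 = 175.5 degrees

175.5 degrees


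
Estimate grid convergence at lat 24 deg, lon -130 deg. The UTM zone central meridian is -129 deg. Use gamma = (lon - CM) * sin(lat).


gamma = (-130 - -129) * sin(24) = -1 * 0.406737 = -0.407 degrees

-0.407 degrees


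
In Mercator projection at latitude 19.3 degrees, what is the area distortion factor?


area_distortion = 1/cos^2(19.3) = 1.123

1.123


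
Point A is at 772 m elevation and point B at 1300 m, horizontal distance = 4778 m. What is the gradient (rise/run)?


gradient = (1300 - 772) / 4778 = 528 / 4778 = 0.1105

0.1105


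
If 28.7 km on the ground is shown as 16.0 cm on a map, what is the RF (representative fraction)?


ground = 28.7 km = 2870000 cm; RF denominator = ground / map = 2870000 / 16.0 = 179375; RF = 1:179375

1:179375


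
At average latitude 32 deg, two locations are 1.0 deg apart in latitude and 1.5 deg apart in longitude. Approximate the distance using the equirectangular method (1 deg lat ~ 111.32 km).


dlat_km = 1.0 * 111.32 = 111.32
dlon_km = 1.5 * 111.32 * cos(32) ≈ 141.607
dist = sqrt(111.32^2 + 141.607^2) ≈ 180.1 km

180.1 km


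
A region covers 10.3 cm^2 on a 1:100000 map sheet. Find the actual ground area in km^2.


ground_area = 10.3 * (100000/100)^2 = 10300000.0 m^2 = 10.3 km^2

10.3 km^2


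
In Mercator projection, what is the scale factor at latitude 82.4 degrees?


SF = 1 / cos(82.4) = 1 / 0.132256 = 7.561

7.561


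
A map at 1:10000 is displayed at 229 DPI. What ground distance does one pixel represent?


pixel_cm = 2.54 / 229 ≈ 0.011092 cm
ground = pixel_cm * 10000 / 100 = 2.54 * 10000 / (229 * 100) = 25400 / 22900 ≈ 1.11 m

1.11 m


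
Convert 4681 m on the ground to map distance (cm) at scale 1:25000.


map_cm = 4681 * 100 / 25000 = 18.724 cm ≈ 18.72 cm

18.72 cm


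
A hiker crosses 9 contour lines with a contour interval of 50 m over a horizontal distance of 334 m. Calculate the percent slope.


elevation change = 9 * 50 = 450 m
slope = 450 / 334 * 100 = 134.7%

134.7%


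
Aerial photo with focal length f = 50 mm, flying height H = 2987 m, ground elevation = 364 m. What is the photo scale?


scale = f / (H - h) = 50 mm / 2623 m = 50 / 2623000 = 1:52460

1:52460


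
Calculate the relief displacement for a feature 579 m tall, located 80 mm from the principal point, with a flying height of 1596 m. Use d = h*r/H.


d = h * r / H = 579 * 80 / 1596 = 29.02 mm

29.02 mm


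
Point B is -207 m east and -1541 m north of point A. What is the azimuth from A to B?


az = atan2(-207, -1541) = -172.3 deg
adjusted to 0-360: 187.7 degrees

187.7 degrees


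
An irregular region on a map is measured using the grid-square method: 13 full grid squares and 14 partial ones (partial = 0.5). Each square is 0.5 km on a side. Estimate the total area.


effective squares = 13 + 14 * 0.5 = 20.0
area = 20.0 * 0.25 = 5.0 km^2

5.0 km^2


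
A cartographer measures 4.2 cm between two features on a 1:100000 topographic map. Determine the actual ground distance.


ground = 4.2 cm * 100000 / 100 = 4200.0 m = 4.2 km

4.2 km


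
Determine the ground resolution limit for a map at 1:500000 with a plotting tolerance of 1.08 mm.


ground = 1.08 mm * 500000 / 1000 = 540.0 m

540.0 m


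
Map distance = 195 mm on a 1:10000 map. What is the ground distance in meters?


ground = 195 mm * 10000 / 1000 = 1950.0 m

1950.0 m


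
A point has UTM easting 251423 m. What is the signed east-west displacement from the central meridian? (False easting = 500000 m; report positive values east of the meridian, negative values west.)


displacement = 251423 - 500000 = -248577 m

-248577 m


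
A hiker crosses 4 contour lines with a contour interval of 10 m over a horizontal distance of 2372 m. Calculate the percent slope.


elevation change = 4 * 10 = 40 m
slope = 40 / 2372 * 100 = 1.7%

1.7%


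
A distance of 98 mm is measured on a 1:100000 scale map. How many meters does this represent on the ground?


ground = 98 mm * 100000 / 1000 = 9800.0 m

9800.0 m


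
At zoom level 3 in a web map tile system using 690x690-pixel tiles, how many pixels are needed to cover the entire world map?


tiles per axis = 2^3 = 8
total tiles = 8^2 = 64
pixels per axis = 8 * 690 = 5520
total pixels = 5520^2 = 30470400

30470400 pixels


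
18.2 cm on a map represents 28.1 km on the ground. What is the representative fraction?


ground = 28.1 km = 2810000 cm; RF denominator = ground / map = 2810000 / 18.2 ≈ 154396; RF = 1:154396

1:154396


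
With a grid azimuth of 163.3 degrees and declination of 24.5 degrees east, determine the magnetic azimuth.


magnetic azimuth = grid azimuth - declination (east +ve)
mag_az = 163.3 - 24.5 = 138.8 degrees

138.8 degrees


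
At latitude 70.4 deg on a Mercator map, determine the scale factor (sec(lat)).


SF = 1 / cos(70.4) = 1 / 0.335452 = 2.981

2.981


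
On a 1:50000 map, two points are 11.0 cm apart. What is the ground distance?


ground = 11.0 cm * 50000 / 100 = 5500.0 m = 5.5 km

5.5 km


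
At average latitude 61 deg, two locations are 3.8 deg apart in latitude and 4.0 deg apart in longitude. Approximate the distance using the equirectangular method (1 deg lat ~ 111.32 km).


dlat_km = 3.8 * 111.32 = 423.016
dlon_km = 4.0 * 111.32 * cos(61) ≈ 215.876
dist = sqrt(423.016^2 + 215.876^2) ≈ 474.9 km

474.9 km


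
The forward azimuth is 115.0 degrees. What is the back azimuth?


back azimuth = (115.0 + 180) mod 360 = 295.0 degrees

295.0 degrees


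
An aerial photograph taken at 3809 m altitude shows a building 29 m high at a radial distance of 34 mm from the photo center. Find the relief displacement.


d = h * r / H = 29 * 34 / 3809 = 0.26 mm

0.26 mm


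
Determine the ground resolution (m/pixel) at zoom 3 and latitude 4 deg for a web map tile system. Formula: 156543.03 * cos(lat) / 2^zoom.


res = 156543.03 * cos(4) / 2^3 = 156543.03 * 0.99756405 / 8 = 19520.21 m/pixel

19520.21 m/pixel


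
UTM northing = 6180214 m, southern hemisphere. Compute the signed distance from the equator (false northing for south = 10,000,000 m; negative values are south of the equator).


For southern: actual = 6180214 - 10000000 = -3819786 m

-3819786 m


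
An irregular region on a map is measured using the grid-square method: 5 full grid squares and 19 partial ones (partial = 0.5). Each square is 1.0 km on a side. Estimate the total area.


effective squares = 5 + 19 * 0.5 = 14.5
area = 14.5 * 1.0 = 14.5 km^2

14.5 km^2


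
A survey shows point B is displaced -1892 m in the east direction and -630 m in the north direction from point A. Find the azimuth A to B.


az = atan2(-1892, -630) = -108.4 deg
adjusted to 0-360: 251.6 degrees

251.6 degrees


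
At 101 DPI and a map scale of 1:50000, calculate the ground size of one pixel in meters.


pixel_cm = 2.54 / 101 ≈ 0.025149 cm
ground = pixel_cm * 50000 / 100 = 2.54 * 50000 / (101 * 100) = 127000 / 10100 ≈ 12.57 m

12.57 m


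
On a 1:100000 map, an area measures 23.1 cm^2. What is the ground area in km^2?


ground_area = 23.1 * (100000/100)^2 = 23100000.0 m^2 = 23.1 km^2

23.1 km^2


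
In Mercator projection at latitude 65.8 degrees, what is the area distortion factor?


area_distortion = 1/cos^2(65.8) = 5.951

5.951


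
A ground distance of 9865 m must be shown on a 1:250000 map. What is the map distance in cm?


map_cm = 9865 * 100 / 250000 = 3.946 cm ≈ 3.95 cm

3.95 cm


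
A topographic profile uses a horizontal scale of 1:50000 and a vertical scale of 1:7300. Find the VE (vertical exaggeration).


VE = horizontal_scale / vertical_scale = 50000 / 7300 ≈ 6.8

6.8x


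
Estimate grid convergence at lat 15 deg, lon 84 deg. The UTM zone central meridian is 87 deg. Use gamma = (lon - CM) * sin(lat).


gamma = (84 - 87) * sin(15) = -3 * 0.258819 = -0.776 degrees

-0.776 degrees


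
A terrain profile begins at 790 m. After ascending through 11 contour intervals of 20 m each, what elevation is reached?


elevation = 790 + 11 * 20 = 1010 m

1010 m


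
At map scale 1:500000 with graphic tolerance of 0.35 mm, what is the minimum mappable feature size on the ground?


ground = 0.35 mm * 500000 / 1000 = 175.0 m

175.0 m


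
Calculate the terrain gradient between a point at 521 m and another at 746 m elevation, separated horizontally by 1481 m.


gradient = (746 - 521) / 1481 = 225 / 1481 = 0.1519

0.1519


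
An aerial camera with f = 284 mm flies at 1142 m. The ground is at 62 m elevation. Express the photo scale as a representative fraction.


scale = f / (H - h) = 284 mm / 1080 m = 284 / 1080000 = 1:3803

1:3803


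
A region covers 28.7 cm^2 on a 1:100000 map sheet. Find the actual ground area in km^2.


ground_area = 28.7 * (100000/100)^2 = 28700000.0 m^2 = 28.7 km^2

28.7 km^2


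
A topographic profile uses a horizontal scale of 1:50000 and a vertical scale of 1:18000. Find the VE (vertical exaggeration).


VE = horizontal_scale / vertical_scale = 50000 / 18000 ≈ 2.8

2.8x


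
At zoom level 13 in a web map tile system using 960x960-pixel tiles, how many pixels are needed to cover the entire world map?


tiles per axis = 2^13 = 8192
total tiles = 8192^2 = 67108864
pixels per axis = 8192 * 960 = 7864320
total pixels = 7864320^2 = 61847529062400

61847529062400 pixels


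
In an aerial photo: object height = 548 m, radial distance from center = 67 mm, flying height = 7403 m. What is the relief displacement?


d = h * r / H = 548 * 67 / 7403 = 4.96 mm

4.96 mm


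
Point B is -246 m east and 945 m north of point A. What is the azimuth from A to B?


az = atan2(-246, 945) = -14.6 deg
adjusted to 0-360: 345.4 degrees

345.4 degrees


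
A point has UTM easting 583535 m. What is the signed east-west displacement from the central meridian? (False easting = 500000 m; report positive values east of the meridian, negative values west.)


displacement = 583535 - 500000 = 83535 m

83535 m


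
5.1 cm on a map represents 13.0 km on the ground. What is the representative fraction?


ground = 13.0 km = 1300000 cm; RF denominator = ground / map = 1300000 / 5.1 ≈ 254902; RF = 1:254902

1:254902


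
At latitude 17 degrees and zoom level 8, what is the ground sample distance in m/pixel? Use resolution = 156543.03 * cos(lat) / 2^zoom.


res = 156543.03 * cos(17) / 2^8 = 156543.03 * 0.95630476 / 256 = 584.78 m/pixel

584.78 m/pixel


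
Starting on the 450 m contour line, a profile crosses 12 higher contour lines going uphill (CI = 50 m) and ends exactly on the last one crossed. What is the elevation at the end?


elevation = 450 + 12 * 50 = 1050 m

1050 m


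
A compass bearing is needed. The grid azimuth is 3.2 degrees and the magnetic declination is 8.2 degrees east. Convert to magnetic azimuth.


magnetic azimuth = grid azimuth - declination (east +ve)
mag_az = 3.2 - 8.2 = 355.0 degrees

355.0 degrees


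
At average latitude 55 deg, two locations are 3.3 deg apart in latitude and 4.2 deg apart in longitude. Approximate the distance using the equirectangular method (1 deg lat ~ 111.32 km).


dlat_km = 3.3 * 111.32 = 367.356
dlon_km = 4.2 * 111.32 * cos(55) ≈ 268.172
dist = sqrt(367.356^2 + 268.172^2) ≈ 454.8 km

454.8 km


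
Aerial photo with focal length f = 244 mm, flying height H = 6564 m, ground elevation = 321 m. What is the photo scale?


scale = f / (H - h) = 244 mm / 6243 m = 244 / 6243000 = 1:25586

1:25586


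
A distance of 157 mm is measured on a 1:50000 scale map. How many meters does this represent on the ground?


ground = 157 mm * 50000 / 1000 = 7850.0 m

7850.0 m


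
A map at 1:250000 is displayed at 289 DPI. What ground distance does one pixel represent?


pixel_cm = 2.54 / 289 ≈ 0.008789 cm
ground = pixel_cm * 250000 / 100 = 2.54 * 250000 / (289 * 100) = 635000 / 28900 ≈ 21.97 m

21.97 m


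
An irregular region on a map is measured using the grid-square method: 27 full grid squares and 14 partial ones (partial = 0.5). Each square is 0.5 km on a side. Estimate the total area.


effective squares = 27 + 14 * 0.5 = 34.0
area = 34.0 * 0.25 = 8.5 km^2

8.5 km^2


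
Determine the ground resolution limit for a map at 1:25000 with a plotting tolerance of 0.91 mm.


ground = 0.91 mm * 25000 / 1000 = 22.75 m

22.75 m


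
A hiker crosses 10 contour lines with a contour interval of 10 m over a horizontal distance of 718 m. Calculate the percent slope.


elevation change = 10 * 10 = 100 m
slope = 100 / 718 * 100 = 13.9%

13.9%


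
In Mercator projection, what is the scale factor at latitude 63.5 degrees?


SF = 1 / cos(63.5) = 1 / 0.446198 = 2.241

2.241


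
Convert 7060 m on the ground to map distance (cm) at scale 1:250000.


map_cm = 7060 * 100 / 250000 = 2.824 cm ≈ 2.82 cm

2.82 cm


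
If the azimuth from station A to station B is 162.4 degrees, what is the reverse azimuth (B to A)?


back azimuth = (162.4 + 180) mod 360 = 342.4 degrees

342.4 degrees


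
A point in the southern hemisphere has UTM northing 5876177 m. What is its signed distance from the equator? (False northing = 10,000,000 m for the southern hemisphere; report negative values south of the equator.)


For southern: actual = 5876177 - 10000000 = -4123823 m

-4123823 m


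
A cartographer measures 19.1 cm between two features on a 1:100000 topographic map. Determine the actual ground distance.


ground = 19.1 cm * 100000 / 100 = 19100.0 m = 19.1 km

19.1 km


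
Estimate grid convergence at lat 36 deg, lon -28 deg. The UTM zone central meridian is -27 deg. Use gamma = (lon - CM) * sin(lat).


gamma = (-28 - -27) * sin(36) = -1 * 0.587785 = -0.588 degrees

-0.588 degrees


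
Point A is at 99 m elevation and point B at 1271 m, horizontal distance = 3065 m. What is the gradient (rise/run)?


gradient = (1271 - 99) / 3065 = 1172 / 3065 = 0.3824

0.3824


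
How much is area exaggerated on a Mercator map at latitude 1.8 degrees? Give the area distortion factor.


area_distortion = 1/cos^2(1.8) = 1.001

1.001


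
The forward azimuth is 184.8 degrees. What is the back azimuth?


back azimuth = (184.8 + 180) mod 360 = 4.8 degrees

4.8 degrees


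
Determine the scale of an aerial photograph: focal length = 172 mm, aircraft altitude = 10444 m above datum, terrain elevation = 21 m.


scale = f / (H - h) = 172 mm / 10423 m = 172 / 10423000 = 1:60599

1:60599


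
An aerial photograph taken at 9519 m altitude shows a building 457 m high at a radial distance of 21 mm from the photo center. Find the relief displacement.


d = h * r / H = 457 * 21 / 9519 = 1.01 mm

1.01 mm


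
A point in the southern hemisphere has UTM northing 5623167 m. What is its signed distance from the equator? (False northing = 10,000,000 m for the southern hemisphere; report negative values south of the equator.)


For southern: actual = 5623167 - 10000000 = -4376833 m

-4376833 m


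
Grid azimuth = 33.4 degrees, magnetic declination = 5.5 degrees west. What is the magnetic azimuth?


magnetic azimuth = grid azimuth - declination (east +ve)
mag_az = 33.4 - -5.5 = 38.9 degrees

38.9 degrees


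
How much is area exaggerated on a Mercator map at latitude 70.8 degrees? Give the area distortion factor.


area_distortion = 1/cos^2(70.8) = 9.246

9.246


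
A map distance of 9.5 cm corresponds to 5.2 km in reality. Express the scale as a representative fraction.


ground = 5.2 km = 520000 cm; RF denominator = ground / map = 520000 / 9.5 ≈ 54737; RF = 1:54737

1:54737


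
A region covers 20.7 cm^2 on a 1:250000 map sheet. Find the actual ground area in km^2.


ground_area = 20.7 * (250000/100)^2 = 129375000.0 m^2 = 129.375 km^2

129.375 km^2


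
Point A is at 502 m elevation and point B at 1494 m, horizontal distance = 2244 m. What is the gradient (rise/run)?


gradient = (1494 - 502) / 2244 = 992 / 2244 = 0.4421

0.4421


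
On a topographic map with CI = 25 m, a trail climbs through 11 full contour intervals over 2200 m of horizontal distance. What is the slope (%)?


elevation change = 11 * 25 = 275 m
slope = 275 / 2200 * 100 = 12.5%

12.5%


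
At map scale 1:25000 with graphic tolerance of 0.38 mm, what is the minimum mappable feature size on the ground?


ground = 0.38 mm * 25000 / 1000 = 9.5 m

9.5 m


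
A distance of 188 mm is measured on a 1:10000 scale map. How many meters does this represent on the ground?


ground = 188 mm * 10000 / 1000 = 1880.0 m

1880.0 m


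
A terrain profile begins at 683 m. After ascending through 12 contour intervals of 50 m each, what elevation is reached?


elevation = 683 + 12 * 50 = 1283 m

1283 m


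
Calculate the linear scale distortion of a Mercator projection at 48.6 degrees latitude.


SF = 1 / cos(48.6) = 1 / 0.661312 = 1.512

1.512


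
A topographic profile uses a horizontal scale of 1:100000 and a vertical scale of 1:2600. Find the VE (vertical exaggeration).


VE = horizontal_scale / vertical_scale = 100000 / 2600 ≈ 38.5

38.5x


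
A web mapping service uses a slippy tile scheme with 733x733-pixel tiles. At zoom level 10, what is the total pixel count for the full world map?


tiles per axis = 2^10 = 1024
total tiles = 1024^2 = 1048576
pixels per axis = 1024 * 733 = 750592
total pixels = 750592^2 = 563388350464

563388350464 pixels


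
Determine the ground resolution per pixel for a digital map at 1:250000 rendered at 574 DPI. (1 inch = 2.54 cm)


pixel_cm = 2.54 / 574 ≈ 0.004425 cm
ground = pixel_cm * 250000 / 100 = 2.54 * 250000 / (574 * 100) = 635000 / 57400 ≈ 11.06 m

11.06 m


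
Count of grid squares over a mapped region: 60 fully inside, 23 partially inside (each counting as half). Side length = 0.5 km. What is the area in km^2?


effective squares = 60 + 23 * 0.5 = 71.5
area = 71.5 * 0.25 = 17.875 km^2

17.875 km^2


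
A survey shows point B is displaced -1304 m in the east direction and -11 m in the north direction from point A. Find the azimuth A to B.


az = atan2(-1304, -11) = -90.5 deg
adjusted to 0-360: 269.5 degrees

269.5 degrees


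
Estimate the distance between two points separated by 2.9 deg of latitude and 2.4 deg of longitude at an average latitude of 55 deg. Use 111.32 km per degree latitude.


dlat_km = 2.9 * 111.32 = 322.828
dlon_km = 2.4 * 111.32 * cos(55) ≈ 153.241
dist = sqrt(322.828^2 + 153.241^2) ≈ 357.4 km

357.4 km


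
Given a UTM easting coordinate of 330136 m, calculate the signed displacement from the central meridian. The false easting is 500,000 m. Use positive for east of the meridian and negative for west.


displacement = 330136 - 500000 = -169864 m

-169864 m


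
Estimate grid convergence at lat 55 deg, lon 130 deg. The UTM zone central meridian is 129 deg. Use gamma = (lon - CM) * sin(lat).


gamma = (130 - 129) * sin(55) = 1 * 0.819152 = 0.819 degrees

0.819 degrees


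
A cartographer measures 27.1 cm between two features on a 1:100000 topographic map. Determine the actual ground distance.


ground = 27.1 cm * 100000 / 100 = 27100.0 m = 27.1 km

27.1 km


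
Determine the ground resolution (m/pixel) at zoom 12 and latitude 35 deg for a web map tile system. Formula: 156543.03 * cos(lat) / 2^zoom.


res = 156543.03 * cos(35) / 2^12 = 156543.03 * 0.81915204 / 4096 = 31.31 m/pixel

31.31 m/pixel


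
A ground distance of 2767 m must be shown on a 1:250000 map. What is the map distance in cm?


map_cm = 2767 * 100 / 250000 = 1.1068 cm ≈ 1.11 cm

1.11 cm


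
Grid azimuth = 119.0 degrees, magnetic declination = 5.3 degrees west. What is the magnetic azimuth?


magnetic azimuth = grid azimuth - declination (east +ve)
mag_az = 119.0 - -5.3 = 124.3 degrees

124.3 degrees


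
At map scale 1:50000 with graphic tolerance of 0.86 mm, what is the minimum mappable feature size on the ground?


ground = 0.86 mm * 50000 / 1000 = 43.0 m

43.0 m


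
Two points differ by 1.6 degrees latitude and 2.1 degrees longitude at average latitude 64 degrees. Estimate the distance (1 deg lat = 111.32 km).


dlat_km = 1.6 * 111.32 = 178.112
dlon_km = 2.1 * 111.32 * cos(64) ≈ 102.479
dist = sqrt(178.112^2 + 102.479^2) ≈ 205.5 km

205.5 km


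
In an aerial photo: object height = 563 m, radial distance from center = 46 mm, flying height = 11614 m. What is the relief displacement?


d = h * r / H = 563 * 46 / 11614 = 2.23 mm

2.23 mm


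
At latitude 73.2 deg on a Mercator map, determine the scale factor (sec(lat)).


SF = 1 / cos(73.2) = 1 / 0.289032 = 3.46

3.46


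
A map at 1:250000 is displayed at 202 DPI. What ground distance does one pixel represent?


pixel_cm = 2.54 / 202 ≈ 0.012574 cm
ground = pixel_cm * 250000 / 100 = 2.54 * 250000 / (202 * 100) = 635000 / 20200 ≈ 31.44 m

31.44 m


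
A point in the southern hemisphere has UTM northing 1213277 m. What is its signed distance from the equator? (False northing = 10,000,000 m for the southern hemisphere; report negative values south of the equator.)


For southern: actual = 1213277 - 10000000 = -8786723 m

-8786723 m


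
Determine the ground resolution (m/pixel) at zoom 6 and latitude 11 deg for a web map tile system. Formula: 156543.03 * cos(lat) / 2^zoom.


res = 156543.03 * cos(11) / 2^6 = 156543.03 * 0.98162718 / 64 = 2401.05 m/pixel

2401.05 m/pixel


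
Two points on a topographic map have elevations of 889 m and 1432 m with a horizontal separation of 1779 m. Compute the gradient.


gradient = (1432 - 889) / 1779 = 543 / 1779 = 0.3052

0.3052


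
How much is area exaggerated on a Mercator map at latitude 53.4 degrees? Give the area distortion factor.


area_distortion = 1/cos^2(53.4) = 2.813

2.813


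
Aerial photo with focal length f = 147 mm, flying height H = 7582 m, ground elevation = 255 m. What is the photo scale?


scale = f / (H - h) = 147 mm / 7327 m = 147 / 7327000 = 1:49844

1:49844


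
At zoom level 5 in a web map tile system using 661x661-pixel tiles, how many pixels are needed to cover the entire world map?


tiles per axis = 2^5 = 32
total tiles = 32^2 = 1024
pixels per axis = 32 * 661 = 21152
total pixels = 21152^2 = 447407104

447407104 pixels


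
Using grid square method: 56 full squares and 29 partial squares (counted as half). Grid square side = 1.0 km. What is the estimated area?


effective squares = 56 + 29 * 0.5 = 70.5
area = 70.5 * 1.0 = 70.5 km^2

70.5 km^2


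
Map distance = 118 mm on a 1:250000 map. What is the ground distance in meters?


ground = 118 mm * 250000 / 1000 = 29500.0 m

29500.0 m


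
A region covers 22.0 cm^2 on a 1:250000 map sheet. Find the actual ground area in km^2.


ground_area = 22.0 * (250000/100)^2 = 137500000.0 m^2 = 137.5 km^2

137.5 km^2


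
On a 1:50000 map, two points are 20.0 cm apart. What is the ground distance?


ground = 20.0 cm * 50000 / 100 = 10000.0 m = 10.0 km

10.0 km


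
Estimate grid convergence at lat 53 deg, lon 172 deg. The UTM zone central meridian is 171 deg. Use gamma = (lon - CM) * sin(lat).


gamma = (172 - 171) * sin(53) = 1 * 0.798636 = 0.799 degrees

0.799 degrees


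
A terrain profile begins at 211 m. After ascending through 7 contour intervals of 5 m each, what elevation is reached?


elevation = 211 + 7 * 5 = 246 m

246 m


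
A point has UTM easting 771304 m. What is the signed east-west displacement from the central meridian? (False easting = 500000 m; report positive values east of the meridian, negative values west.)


displacement = 771304 - 500000 = 271304 m

271304 m


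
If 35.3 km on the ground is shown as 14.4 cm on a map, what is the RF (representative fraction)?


ground = 35.3 km = 3530000 cm; RF denominator = ground / map = 3530000 / 14.4 ≈ 245139; RF = 1:245139

1:245139


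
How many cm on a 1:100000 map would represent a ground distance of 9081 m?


map_cm = 9081 * 100 / 100000 = 9.081 cm ≈ 9.08 cm

9.08 cm


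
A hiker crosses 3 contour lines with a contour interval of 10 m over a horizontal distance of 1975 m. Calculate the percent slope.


elevation change = 3 * 10 = 30 m
slope = 30 / 1975 * 100 = 1.5%

1.5%


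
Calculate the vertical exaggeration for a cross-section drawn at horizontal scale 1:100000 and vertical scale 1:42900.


VE = horizontal_scale / vertical_scale = 100000 / 42900 ≈ 2.3

2.3x


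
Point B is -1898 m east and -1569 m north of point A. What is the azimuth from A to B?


az = atan2(-1898, -1569) = -129.6 deg
adjusted to 0-360: 230.4 degrees

230.4 degrees


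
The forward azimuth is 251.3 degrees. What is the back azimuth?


back azimuth = (251.3 + 180) mod 360 = 71.3 degrees

71.3 degrees


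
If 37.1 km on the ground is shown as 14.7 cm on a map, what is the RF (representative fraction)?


ground = 37.1 km = 3710000 cm; RF denominator = ground / map = 3710000 / 14.7 ≈ 252381; RF = 1:252381

1:252381


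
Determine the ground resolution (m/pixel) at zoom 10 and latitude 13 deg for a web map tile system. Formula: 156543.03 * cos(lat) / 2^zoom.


res = 156543.03 * cos(13) / 2^10 = 156543.03 * 0.97437006 / 1024 = 148.96 m/pixel

148.96 m/pixel


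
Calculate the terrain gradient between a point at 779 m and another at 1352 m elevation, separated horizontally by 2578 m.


gradient = (1352 - 779) / 2578 = 573 / 2578 = 0.2223

0.2223


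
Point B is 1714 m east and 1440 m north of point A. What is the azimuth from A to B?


az = atan2(1714, 1440) = 50.0 deg
adjusted to 0-360: 50.0 degrees

50.0 degrees


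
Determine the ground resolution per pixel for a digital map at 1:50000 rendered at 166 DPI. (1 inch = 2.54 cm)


pixel_cm = 2.54 / 166 ≈ 0.015301 cm
ground = pixel_cm * 50000 / 100 = 2.54 * 50000 / (166 * 100) = 127000 / 16600 ≈ 7.65 m

7.65 m


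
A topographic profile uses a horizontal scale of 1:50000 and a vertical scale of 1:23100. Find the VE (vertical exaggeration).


VE = horizontal_scale / vertical_scale = 50000 / 23100 ≈ 2.2

2.2x


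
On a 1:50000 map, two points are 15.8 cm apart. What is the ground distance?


ground = 15.8 cm * 50000 / 100 = 7900.0 m = 7.9 km

7.9 km


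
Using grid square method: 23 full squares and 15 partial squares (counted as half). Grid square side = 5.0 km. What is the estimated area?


effective squares = 23 + 15 * 0.5 = 30.5
area = 30.5 * 25.0 = 762.5 km^2

762.5 km^2


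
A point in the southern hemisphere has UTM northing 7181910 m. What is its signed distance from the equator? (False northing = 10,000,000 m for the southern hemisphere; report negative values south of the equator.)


For southern: actual = 7181910 - 10000000 = -2818090 m

-2818090 m


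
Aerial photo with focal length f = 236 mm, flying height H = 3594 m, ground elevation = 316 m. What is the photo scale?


scale = f / (H - h) = 236 mm / 3278 m = 236 / 3278000 = 1:13890

1:13890


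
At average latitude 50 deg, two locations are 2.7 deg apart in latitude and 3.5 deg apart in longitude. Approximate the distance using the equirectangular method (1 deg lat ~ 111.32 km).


dlat_km = 2.7 * 111.32 = 300.564
dlon_km = 3.5 * 111.32 * cos(50) ≈ 250.443
dist = sqrt(300.564^2 + 250.443^2) ≈ 391.2 km

391.2 km


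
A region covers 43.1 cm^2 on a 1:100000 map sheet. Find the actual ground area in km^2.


ground_area = 43.1 * (100000/100)^2 = 43100000.0 m^2 = 43.1 km^2

43.1 km^2


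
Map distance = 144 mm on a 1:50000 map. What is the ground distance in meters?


ground = 144 mm * 50000 / 1000 = 7200.0 m

7200.0 m


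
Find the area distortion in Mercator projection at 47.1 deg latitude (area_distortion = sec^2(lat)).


area_distortion = 1/cos^2(47.1) = 2.158

2.158


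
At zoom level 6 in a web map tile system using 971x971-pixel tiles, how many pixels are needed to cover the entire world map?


tiles per axis = 2^6 = 64
total tiles = 64^2 = 4096
pixels per axis = 64 * 971 = 62144
total pixels = 62144^2 = 3861876736

3861876736 pixels


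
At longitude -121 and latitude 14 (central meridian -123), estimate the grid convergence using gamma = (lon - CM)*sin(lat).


gamma = (-121 - -123) * sin(14) = 2 * 0.241922 = 0.484 degrees

0.484 degrees


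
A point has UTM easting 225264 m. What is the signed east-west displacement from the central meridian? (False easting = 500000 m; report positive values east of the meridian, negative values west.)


displacement = 225264 - 500000 = -274736 m

-274736 m


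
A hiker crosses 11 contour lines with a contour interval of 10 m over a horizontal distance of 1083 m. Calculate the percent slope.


elevation change = 11 * 10 = 110 m
slope = 110 / 1083 * 100 = 10.2%

10.2%


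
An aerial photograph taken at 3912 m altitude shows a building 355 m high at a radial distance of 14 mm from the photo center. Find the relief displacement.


d = h * r / H = 355 * 14 / 3912 = 1.27 mm

1.27 mm


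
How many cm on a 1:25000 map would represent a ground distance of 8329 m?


map_cm = 8329 * 100 / 25000 = 33.316 cm ≈ 33.32 cm

33.32 cm


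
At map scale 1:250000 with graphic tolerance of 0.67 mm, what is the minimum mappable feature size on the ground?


ground = 0.67 mm * 250000 / 1000 = 167.5 m

167.5 m


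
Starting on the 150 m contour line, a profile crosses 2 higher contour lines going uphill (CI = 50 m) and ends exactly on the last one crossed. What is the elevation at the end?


elevation = 150 + 2 * 50 = 250 m

250 m


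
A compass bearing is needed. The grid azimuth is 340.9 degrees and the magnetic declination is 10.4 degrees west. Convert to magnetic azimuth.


magnetic azimuth = grid azimuth - declination (east +ve)
mag_az = 340.9 - -10.4 = 351.3 degrees

351.3 degrees


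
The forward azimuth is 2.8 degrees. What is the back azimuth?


back azimuth = (2.8 + 180) mod 360 = 182.8 degrees

182.8 degrees


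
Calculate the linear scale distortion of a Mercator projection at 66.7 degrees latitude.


SF = 1 / cos(66.7) = 1 / 0.395546 = 2.528

2.528


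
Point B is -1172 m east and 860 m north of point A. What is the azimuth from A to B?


az = atan2(-1172, 860) = -53.7 deg
adjusted to 0-360: 306.3 degrees

306.3 degrees


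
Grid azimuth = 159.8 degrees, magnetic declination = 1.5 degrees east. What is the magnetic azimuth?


magnetic azimuth = grid azimuth - declination (east +ve)
mag_az = 159.8 - 1.5 = 158.3 degrees

158.3 degrees


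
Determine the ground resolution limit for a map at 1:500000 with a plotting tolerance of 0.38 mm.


ground = 0.38 mm * 500000 / 1000 = 190.0 m

190.0 m


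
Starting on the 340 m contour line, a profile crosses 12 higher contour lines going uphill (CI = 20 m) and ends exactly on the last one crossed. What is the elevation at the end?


elevation = 340 + 12 * 20 = 580 m

580 m


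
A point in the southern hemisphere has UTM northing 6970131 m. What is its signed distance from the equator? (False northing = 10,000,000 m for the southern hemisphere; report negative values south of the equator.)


For southern: actual = 6970131 - 10000000 = -3029869 m

-3029869 m


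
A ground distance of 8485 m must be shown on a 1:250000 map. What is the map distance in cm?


map_cm = 8485 * 100 / 250000 = 3.394 cm ≈ 3.39 cm

3.39 cm


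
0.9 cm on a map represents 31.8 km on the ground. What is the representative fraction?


ground = 31.8 km = 3180000 cm; RF denominator = ground / map = 3180000 / 0.9 ≈ 3533333; RF = 1:3533333

1:3533333


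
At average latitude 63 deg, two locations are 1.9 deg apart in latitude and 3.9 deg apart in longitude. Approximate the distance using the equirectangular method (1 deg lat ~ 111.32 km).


dlat_km = 1.9 * 111.32 = 211.508
dlon_km = 3.9 * 111.32 * cos(63) ≈ 197.099
dist = sqrt(211.508^2 + 197.099^2) ≈ 289.1 km

289.1 km


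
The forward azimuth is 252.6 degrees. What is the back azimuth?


back azimuth = (252.6 + 180) mod 360 = 72.6 degrees

72.6 degrees


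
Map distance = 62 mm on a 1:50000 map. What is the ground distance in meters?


ground = 62 mm * 50000 / 1000 = 3100.0 m

3100.0 m


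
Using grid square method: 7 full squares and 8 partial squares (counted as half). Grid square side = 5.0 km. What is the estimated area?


effective squares = 7 + 8 * 0.5 = 11.0
area = 11.0 * 25.0 = 275.0 km^2

275.0 km^2


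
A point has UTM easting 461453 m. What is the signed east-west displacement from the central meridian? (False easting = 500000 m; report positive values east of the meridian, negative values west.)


displacement = 461453 - 500000 = -38547 m

-38547 m


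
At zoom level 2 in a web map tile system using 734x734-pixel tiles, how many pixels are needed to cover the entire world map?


tiles per axis = 2^2 = 4
total tiles = 4^2 = 16
pixels per axis = 4 * 734 = 2936
total pixels = 2936^2 = 8620096

8620096 pixels


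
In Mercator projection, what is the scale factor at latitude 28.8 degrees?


SF = 1 / cos(28.8) = 1 / 0.876307 = 1.141

1.141


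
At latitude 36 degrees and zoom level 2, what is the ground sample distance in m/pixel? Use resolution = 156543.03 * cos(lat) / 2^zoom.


res = 156543.03 * cos(36) / 2^2 = 156543.03 * 0.80901699 / 4 = 31661.49 m/pixel

31661.49 m/pixel


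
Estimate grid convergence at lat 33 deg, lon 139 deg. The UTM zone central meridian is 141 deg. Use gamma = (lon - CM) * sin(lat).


gamma = (139 - 141) * sin(33) = -2 * 0.544639 = -1.089 degrees

-1.089 degrees


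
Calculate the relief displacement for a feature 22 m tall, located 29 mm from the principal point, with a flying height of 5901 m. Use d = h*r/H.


d = h * r / H = 22 * 29 / 5901 = 0.11 mm

0.11 mm


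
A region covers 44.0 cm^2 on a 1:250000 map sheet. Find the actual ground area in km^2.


ground_area = 44.0 * (250000/100)^2 = 275000000.0 m^2 = 275.0 km^2

275.0 km^2


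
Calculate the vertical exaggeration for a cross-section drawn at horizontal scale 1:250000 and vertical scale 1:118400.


VE = horizontal_scale / vertical_scale = 250000 / 118400 ≈ 2.1

2.1x


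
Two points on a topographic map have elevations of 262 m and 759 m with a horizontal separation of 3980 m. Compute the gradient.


gradient = (759 - 262) / 3980 = 497 / 3980 = 0.1249

0.1249
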